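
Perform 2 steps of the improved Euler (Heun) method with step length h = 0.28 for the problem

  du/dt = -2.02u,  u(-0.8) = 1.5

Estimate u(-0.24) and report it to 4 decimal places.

0.5299

Heun: k1 = f(t_n, u_n); k2 = f(t_n + h, u_n + h·k1); u_{n+1} = u_n + (h/2)·(k1 + k2).
t=-0.800000, u=1.500000:
  k1 = f(-0.800000, 1.500000) = -3.030000
  k2 = f(-0.520000, 0.651600) = -1.316232
  u ← 1.500000 + (0.28/2)·(-3.030000 + (-1.316232)) = 0.891528
t=-0.520000, u=0.891528:
  k1 = f(-0.520000, 0.891528) = -1.800886
  k2 = f(-0.240000, 0.387280) = -0.782305
  u ← 0.891528 + (0.28/2)·(-1.800886 + (-0.782305)) = 0.529881
u(-0.24) ≈ 0.5299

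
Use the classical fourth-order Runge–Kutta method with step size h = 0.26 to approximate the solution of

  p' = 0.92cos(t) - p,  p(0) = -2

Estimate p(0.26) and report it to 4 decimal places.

-1.3340

RK4: k1 = f(t_n, p_n); k2 = f(t_n + h/2, p_n + (h/2)·k1); k3 = f(t_n + h/2, p_n + (h/2)·k2); k4 = f(t_n + h, p_n + h·k3); p_{n+1} = p_n + (h/6)·(k1 + 2k2 + 2k3 + k4).
t=0.000000, p=-2.000000:
  k1 = f(0.000000, -2.000000) = 2.920000
  k2 = f(0.130000, -1.620400) = 2.532637
  k3 = f(0.130000, -1.670757) = 2.582994
  k4 = f(0.260000, -1.328422) = 2.217500
  p ← -2.000000 + (0.26/6)·(k1 + 2k2 + 2k3 + k4) = -1.334020
p(0.26) ≈ -1.3340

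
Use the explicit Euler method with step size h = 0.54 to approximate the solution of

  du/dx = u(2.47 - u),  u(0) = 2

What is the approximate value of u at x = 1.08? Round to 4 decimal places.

2.4567

Euler: u_{n+1} = u_n + h·f(x_n, u_n).
x=0.000000, u=2.000000: f=0.940000 → u ← 2.000000 + 0.54·0.940000 = 2.507600
x=0.540000, u=2.507600: f=-0.094286 → u ← 2.507600 + 0.54·(-0.094286) = 2.456686
u(1.08) ≈ 2.4567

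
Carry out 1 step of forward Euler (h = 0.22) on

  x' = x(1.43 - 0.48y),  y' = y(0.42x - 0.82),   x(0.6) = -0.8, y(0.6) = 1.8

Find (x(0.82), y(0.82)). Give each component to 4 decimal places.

Euler on (x,y): x_{n+1} = x_n + h·x', y_{n+1} = y_n + h·y'.
0.600000: (-0.800000, 1.800000); f=(-0.452800, -2.080800) → (-0.899616, 1.342224)
(x(0.82), y(0.82)) ≈ (-0.8996, 1.3422)

-0.8996, 1.3422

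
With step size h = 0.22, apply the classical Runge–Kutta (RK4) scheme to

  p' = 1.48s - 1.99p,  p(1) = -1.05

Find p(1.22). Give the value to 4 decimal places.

-0.3831

RK4: k1 = f(s_n, p_n); k2 = f(s_n + h/2, p_n + (h/2)·k1); k3 = f(s_n + h/2, p_n + (h/2)·k2); k4 = f(s_n + h, p_n + h·k3); p_{n+1} = p_n + (h/6)·(k1 + 2k2 + 2k3 + k4).
s=1.000000, p=-1.050000:
  k1 = f(1.000000, -1.050000) = 3.569500
  k2 = f(1.110000, -0.657355) = 2.950936
  k3 = f(1.110000, -0.725397) = 3.086340
  k4 = f(1.220000, -0.371005) = 2.543900
  p ← -1.050000 + (0.22/6)·(k1 + 2k2 + 2k3 + k4) = -0.383108
p(1.22) ≈ -0.3831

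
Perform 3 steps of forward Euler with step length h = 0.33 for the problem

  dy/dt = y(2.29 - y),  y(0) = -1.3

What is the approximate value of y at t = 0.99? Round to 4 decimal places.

-32.7315

Euler: y_{n+1} = y_n + h·f(t_n, y_n).
t=0.000000, y=-1.300000: f=-4.667000 → y ← -1.300000 + 0.33·(-4.667000) = -2.840110
t=0.330000, y=-2.840110: f=-14.570077 → y ← -2.840110 + 0.33·(-14.570077) = -7.648235
t=0.660000, y=-7.648235: f=-76.009962 → y ← -7.648235 + 0.33·(-76.009962) = -32.731523
y(0.99) ≈ -32.7315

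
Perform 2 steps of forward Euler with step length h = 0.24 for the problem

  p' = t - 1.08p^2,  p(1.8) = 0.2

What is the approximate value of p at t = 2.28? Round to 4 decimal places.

Euler: p_{n+1} = p_n + h·f(t_n, p_n).
t=1.800000, p=0.200000: f=1.756800 → p ← 0.200000 + 0.24·1.756800 = 0.621632
t=2.040000, p=0.621632: f=1.622660 → p ← 0.621632 + 0.24·1.622660 = 1.011070
p(2.28) ≈ 1.0111

1.0111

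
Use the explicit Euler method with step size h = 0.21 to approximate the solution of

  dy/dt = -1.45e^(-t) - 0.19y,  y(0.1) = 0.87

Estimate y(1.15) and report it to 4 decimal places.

-0.1487

Euler: y_{n+1} = y_n + h·f(t_n, y_n).
t=0.100000, y=0.870000: f=-1.477314 → y ← 0.870000 + 0.21·(-1.477314) = 0.559764
t=0.310000, y=0.559764: f=-1.169853 → y ← 0.559764 + 0.21·(-1.169853) = 0.314095
t=0.520000, y=0.314095: f=-0.921733 → y ← 0.314095 + 0.21·(-0.921733) = 0.120531
t=0.730000, y=0.120531: f=-0.721669 → y ← 0.120531 + 0.21·(-0.721669) = -0.031020
t=0.940000, y=-0.031020: f=-0.560517 → y ← -0.031020 + 0.21·(-0.560517) = -0.148728
y(1.15) ≈ -0.1487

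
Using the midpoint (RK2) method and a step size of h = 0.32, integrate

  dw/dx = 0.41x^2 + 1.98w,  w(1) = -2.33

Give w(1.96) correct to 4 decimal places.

Midpoint: k1 = f(x_n, w_n); k2 = f(x_n + h/2, w_n + (h/2)·k1); w_{n+1} = w_n + h·k2.
x=1.000000, w=-2.330000:
  k1 = f(1.000000, -2.330000) = -4.203400
  k2 = f(1.160000, -3.002544) = -5.393341
  w ← -2.330000 + 0.32·(-5.393341) = -4.055869
x=1.320000, w=-4.055869:
  k1 = f(1.320000, -4.055869) = -7.316237
  k2 = f(1.480000, -5.226467) = -9.450341
  w ← -4.055869 + 0.32·(-9.450341) = -7.079978
x=1.640000, w=-7.079978:
  k1 = f(1.640000, -7.079978) = -12.915621
  k2 = f(1.800000, -9.146478) = -16.781626
  w ← -7.079978 + 0.32·(-16.781626) = -12.450098
w(1.96) ≈ -12.4501

-12.4501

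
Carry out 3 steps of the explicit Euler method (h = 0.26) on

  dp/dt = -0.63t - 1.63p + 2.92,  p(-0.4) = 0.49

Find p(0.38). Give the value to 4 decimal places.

1.5578

Euler: p_{n+1} = p_n + h·f(t_n, p_n).
t=-0.400000, p=0.490000: f=2.373300 → p ← 0.490000 + 0.26·2.373300 = 1.107058
t=-0.140000, p=1.107058: f=1.203695 → p ← 1.107058 + 0.26·1.203695 = 1.420019
t=0.120000, p=1.420019: f=0.529769 → p ← 1.420019 + 0.26·0.529769 = 1.557759
p(0.38) ≈ 1.5578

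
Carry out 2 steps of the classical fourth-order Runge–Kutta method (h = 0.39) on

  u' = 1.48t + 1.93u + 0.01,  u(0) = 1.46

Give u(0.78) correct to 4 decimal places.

RK4: k1 = f(t_n, u_n); k2 = f(t_n + h/2, u_n + (h/2)·k1); k3 = f(t_n + h/2, u_n + (h/2)·k2); k4 = f(t_n + h, u_n + h·k3); u_{n+1} = u_n + (h/6)·(k1 + 2k2 + 2k3 + k4).
t=0.000000, u=1.460000:
  k1 = f(0.000000, 1.460000) = 2.827800
  k2 = f(0.195000, 2.011421) = 4.180643
  k3 = f(0.195000, 2.275225) = 4.689785
  k4 = f(0.390000, 3.289016) = 6.935001
  u ← 1.460000 + (0.39/6)·(k1 + 2k2 + 2k3 + k4) = 3.247738
t=0.390000, u=3.247738:
  k1 = f(0.390000, 3.247738) = 6.855334
  k2 = f(0.585000, 4.584528) = 9.723938
  k3 = f(0.585000, 5.143906) = 10.803538
  k4 = f(0.780000, 7.461117) = 15.564357
  u ← 3.247738 + (0.39/6)·(k1 + 2k2 + 2k3 + k4) = 7.373589
u(0.78) ≈ 7.3736

7.3736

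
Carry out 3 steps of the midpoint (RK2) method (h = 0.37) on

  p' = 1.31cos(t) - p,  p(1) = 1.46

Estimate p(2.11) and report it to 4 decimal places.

0.4026

Midpoint: k1 = f(t_n, p_n); k2 = f(t_n + h/2, p_n + (h/2)·k1); p_{n+1} = p_n + h·k2.
t=1.000000, p=1.460000:
  k1 = f(1.000000, 1.460000) = -0.752204
  k2 = f(1.185000, 1.320842) = -0.827893
  p ← 1.460000 + 0.37·(-0.827893) = 1.153680
t=1.370000, p=1.153680:
  k1 = f(1.370000, 1.153680) = -0.892400
  k2 = f(1.555000, 0.988585) = -0.967893
  p ← 1.153680 + 0.37·(-0.967893) = 0.795559
t=1.740000, p=0.795559:
  k1 = f(1.740000, 0.795559) = -1.016160
  k2 = f(1.925000, 0.607570) = -1.061935
  p ← 0.795559 + 0.37·(-1.061935) = 0.402643
p(2.11) ≈ 0.4026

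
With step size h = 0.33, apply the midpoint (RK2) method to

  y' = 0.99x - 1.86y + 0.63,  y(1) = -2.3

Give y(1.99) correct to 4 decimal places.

0.5645

Midpoint: k1 = f(x_n, y_n); k2 = f(x_n + h/2, y_n + (h/2)·k1); y_{n+1} = y_n + h·k2.
x=1.000000, y=-2.300000:
  k1 = f(1.000000, -2.300000) = 5.898000
  k2 = f(1.165000, -1.326830) = 4.251254
  y ← -2.300000 + 0.33·4.251254 = -0.897086
x=1.330000, y=-0.897086:
  k1 = f(1.330000, -0.897086) = 3.615280
  k2 = f(1.495000, -0.300565) = 2.669101
  y ← -0.897086 + 0.33·2.669101 = -0.016283
x=1.660000, y=-0.016283:
  k1 = f(1.660000, -0.016283) = 2.303686
  k2 = f(1.825000, 0.363825) = 1.760035
  y ← -0.016283 + 0.33·1.760035 = 0.564529
y(1.99) ≈ 0.5645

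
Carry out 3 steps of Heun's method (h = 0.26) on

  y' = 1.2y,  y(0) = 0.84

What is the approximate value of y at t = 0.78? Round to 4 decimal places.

Heun: k1 = f(t_n, y_n); k2 = f(t_n + h, y_n + h·k1); y_{n+1} = y_n + (h/2)·(k1 + k2).
t=0.000000, y=0.840000:
  k1 = f(0.000000, 0.840000) = 1.008000
  k2 = f(0.260000, 1.102080) = 1.322496
  y ← 0.840000 + (0.26/2)·(1.008000 + 1.322496) = 1.142964
t=0.260000, y=1.142964:
  k1 = f(0.260000, 1.142964) = 1.371557
  k2 = f(0.520000, 1.499569) = 1.799483
  y ← 1.142964 + (0.26/2)·(1.371557 + 1.799483) = 1.555200
t=0.520000, y=1.555200:
  k1 = f(0.520000, 1.555200) = 1.866240
  k2 = f(0.780000, 2.040422) = 2.448507
  y ← 1.555200 + (0.26/2)·(1.866240 + 2.448507) = 2.116117
y(0.78) ≈ 2.1161

2.1161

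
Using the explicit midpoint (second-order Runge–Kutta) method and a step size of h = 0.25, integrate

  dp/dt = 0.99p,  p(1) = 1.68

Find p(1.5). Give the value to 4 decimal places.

Midpoint: k1 = f(t_n, p_n); k2 = f(t_n + h/2, p_n + (h/2)·k1); p_{n+1} = p_n + h·k2.
t=1.000000, p=1.680000:
  k1 = f(1.000000, 1.680000) = 1.663200
  k2 = f(1.125000, 1.887900) = 1.869021
  p ← 1.680000 + 0.25·1.869021 = 2.147255
t=1.250000, p=2.147255:
  k1 = f(1.250000, 2.147255) = 2.125783
  k2 = f(1.375000, 2.412978) = 2.388848
  p ← 2.147255 + 0.25·2.388848 = 2.744467
p(1.5) ≈ 2.7445

2.7445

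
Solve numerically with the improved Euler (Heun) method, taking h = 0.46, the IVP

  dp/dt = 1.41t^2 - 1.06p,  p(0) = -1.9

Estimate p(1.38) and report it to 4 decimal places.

0.5031

Heun: k1 = f(t_n, p_n); k2 = f(t_n + h, p_n + h·k1); p_{n+1} = p_n + (h/2)·(k1 + k2).
t=0.000000, p=-1.900000:
  k1 = f(0.000000, -1.900000) = 2.014000
  k2 = f(0.460000, -0.973560) = 1.330330
  p ← -1.900000 + (0.46/2)·(2.014000 + 1.330330) = -1.130804
t=0.460000, p=-1.130804:
  k1 = f(0.460000, -1.130804) = 1.497008
  k2 = f(0.920000, -0.442180) = 1.662135
  p ← -1.130804 + (0.46/2)·(1.497008 + 1.662135) = -0.404201
t=0.920000, p=-0.404201:
  k1 = f(0.920000, -0.404201) = 1.621877
  k2 = f(1.380000, 0.341862) = 2.322830
  p ← -0.404201 + (0.46/2)·(1.621877 + 2.322830) = 0.503081
p(1.38) ≈ 0.5031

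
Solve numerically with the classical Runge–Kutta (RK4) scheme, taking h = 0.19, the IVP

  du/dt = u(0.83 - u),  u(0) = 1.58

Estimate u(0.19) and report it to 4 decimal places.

RK4: k1 = f(t_n, u_n); k2 = f(t_n + h/2, u_n + (h/2)·k1); k3 = f(t_n + h/2, u_n + (h/2)·k2); k4 = f(t_n + h, u_n + h·k3); u_{n+1} = u_n + (h/6)·(k1 + 2k2 + 2k3 + k4).
t=0.000000, u=1.580000:
  k1 = f(0.000000, 1.580000) = -1.185000
  k2 = f(0.095000, 1.467425) = -0.935373
  k3 = f(0.095000, 1.491140) = -0.985851
  k4 = f(0.190000, 1.392688) = -0.783649
  u ← 1.580000 + (0.19/6)·(k1 + 2k2 + 2k3 + k4) = 1.395982
u(0.19) ≈ 1.3960

1.3960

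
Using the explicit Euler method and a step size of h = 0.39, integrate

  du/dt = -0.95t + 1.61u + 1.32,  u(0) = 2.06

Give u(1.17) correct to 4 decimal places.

11.0798

Euler: u_{n+1} = u_n + h·f(t_n, u_n).
t=0.000000, u=2.060000: f=4.636600 → u ← 2.060000 + 0.39·4.636600 = 3.868274
t=0.390000, u=3.868274: f=7.177421 → u ← 3.868274 + 0.39·7.177421 = 6.667468
t=0.780000, u=6.667468: f=11.313624 → u ← 6.667468 + 0.39·11.313624 = 11.079782
u(1.17) ≈ 11.0798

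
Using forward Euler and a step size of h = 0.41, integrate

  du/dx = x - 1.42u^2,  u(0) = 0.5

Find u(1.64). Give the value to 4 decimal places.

Euler: u_{n+1} = u_n + h·f(x_n, u_n).
x=0.000000, u=0.500000: f=-0.355000 → u ← 0.500000 + 0.41·(-0.355000) = 0.354450
x=0.410000, u=0.354450: f=0.231599 → u ← 0.354450 + 0.41·0.231599 = 0.449405
x=0.820000, u=0.449405: f=0.533209 → u ← 0.449405 + 0.41·0.533209 = 0.668021
x=1.230000, u=0.668021: f=0.596322 → u ← 0.668021 + 0.41·0.596322 = 0.912513
u(1.64) ≈ 0.9125

0.9125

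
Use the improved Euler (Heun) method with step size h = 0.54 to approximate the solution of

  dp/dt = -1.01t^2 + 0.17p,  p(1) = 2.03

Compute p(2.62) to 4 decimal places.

-3.6889

Heun: k1 = f(t_n, p_n); k2 = f(t_n + h, p_n + h·k1); p_{n+1} = p_n + (h/2)·(k1 + k2).
t=1.000000, p=2.030000:
  k1 = f(1.000000, 2.030000) = -0.664900
  k2 = f(1.540000, 1.670954) = -2.111254
  p ← 2.030000 + (0.54/2)·(-0.664900 + (-2.111254)) = 1.280438
t=1.540000, p=1.280438:
  k1 = f(1.540000, 1.280438) = -2.177641
  k2 = f(2.080000, 0.104512) = -4.351897
  p ← 1.280438 + (0.54/2)·(-2.177641 + (-4.351897)) = -0.482537
t=2.080000, p=-0.482537:
  k1 = f(2.080000, -0.482537) = -4.451695
  k2 = f(2.620000, -2.886452) = -7.423741
  p ← -0.482537 + (0.54/2)·(-4.451695 + (-7.423741)) = -3.688905
p(2.62) ≈ -3.6889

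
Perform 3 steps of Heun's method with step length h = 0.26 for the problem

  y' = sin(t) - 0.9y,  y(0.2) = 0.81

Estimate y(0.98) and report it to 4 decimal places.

0.7300

Heun: k1 = f(t_n, y_n); k2 = f(t_n + h, y_n + h·k1); y_{n+1} = y_n + (h/2)·(k1 + k2).
t=0.200000, y=0.810000:
  k1 = f(0.200000, 0.810000) = -0.530331
  k2 = f(0.460000, 0.672114) = -0.160955
  y ← 0.810000 + (0.26/2)·(-0.530331 + (-0.160955)) = 0.720133
t=0.460000, y=0.720133:
  k1 = f(0.460000, 0.720133) = -0.204172
  k2 = f(0.720000, 0.667048) = 0.059041
  y ← 0.720133 + (0.26/2)·(-0.204172 + 0.059041) = 0.701266
t=0.720000, y=0.701266:
  k1 = f(0.720000, 0.701266) = 0.028245
  k2 = f(0.980000, 0.708610) = 0.192749
  y ← 0.701266 + (0.26/2)·(0.028245 + 0.192749) = 0.729995
y(0.98) ≈ 0.7300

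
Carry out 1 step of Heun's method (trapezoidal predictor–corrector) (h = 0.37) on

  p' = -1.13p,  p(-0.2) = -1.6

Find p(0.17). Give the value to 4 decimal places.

-1.0709

Heun: k1 = f(t_n, p_n); k2 = f(t_n + h, p_n + h·k1); p_{n+1} = p_n + (h/2)·(k1 + k2).
t=-0.200000, p=-1.600000:
  k1 = f(-0.200000, -1.600000) = 1.808000
  k2 = f(0.170000, -0.931040) = 1.052075
  p ← -1.600000 + (0.37/2)·(1.808000 + 1.052075) = -1.070886
p(0.17) ≈ -1.0709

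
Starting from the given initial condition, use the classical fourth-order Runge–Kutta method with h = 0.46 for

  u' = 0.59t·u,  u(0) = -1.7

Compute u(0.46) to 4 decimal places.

-1.8095

RK4: k1 = f(t_n, u_n); k2 = f(t_n + h/2, u_n + (h/2)·k1); k3 = f(t_n + h/2, u_n + (h/2)·k2); k4 = f(t_n + h, u_n + h·k3); u_{n+1} = u_n + (h/6)·(k1 + 2k2 + 2k3 + k4).
t=0.000000, u=-1.700000:
  k1 = f(0.000000, -1.700000) = 0.000000
  k2 = f(0.230000, -1.700000) = -0.230690
  k3 = f(0.230000, -1.753059) = -0.237890
  k4 = f(0.460000, -1.809429) = -0.491079
  u ← -1.700000 + (0.46/6)·(k1 + 2k2 + 2k3 + k4) = -1.809498
u(0.46) ≈ -1.8095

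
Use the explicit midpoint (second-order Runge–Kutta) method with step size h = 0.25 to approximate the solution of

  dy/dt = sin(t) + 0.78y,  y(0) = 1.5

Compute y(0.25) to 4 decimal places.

Midpoint: k1 = f(t_n, y_n); k2 = f(t_n + h/2, y_n + (h/2)·k1); y_{n+1} = y_n + h·k2.
t=0.000000, y=1.500000:
  k1 = f(0.000000, 1.500000) = 1.170000
  k2 = f(0.125000, 1.646250) = 1.408750
  y ← 1.500000 + 0.25·1.408750 = 1.852187
y(0.25) ≈ 1.8522

1.8522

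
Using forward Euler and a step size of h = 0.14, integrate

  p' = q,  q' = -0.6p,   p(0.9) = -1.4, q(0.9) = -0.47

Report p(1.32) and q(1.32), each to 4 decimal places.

Euler on (p,q): p_{n+1} = p_n + h·p', q_{n+1} = q_n + h·q'.
0.900000: (-1.400000, -0.470000); f=(-0.470000, 0.840000) → (-1.465800, -0.352400)
1.040000: (-1.465800, -0.352400); f=(-0.352400, 0.879480) → (-1.515136, -0.229273)
1.180000: (-1.515136, -0.229273); f=(-0.229273, 0.909082) → (-1.547234, -0.102001)
(p(1.32), q(1.32)) ≈ (-1.5472, -0.1020)

-1.5472, -0.1020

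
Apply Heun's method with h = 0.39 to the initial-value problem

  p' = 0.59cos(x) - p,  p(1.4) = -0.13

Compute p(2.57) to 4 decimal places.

-0.2407

Heun: k1 = f(x_n, p_n); k2 = f(x_n + h, p_n + h·k1); p_{n+1} = p_n + (h/2)·(k1 + k2).
x=1.400000, p=-0.130000:
  k1 = f(1.400000, -0.130000) = 0.230281
  k2 = f(1.790000, -0.040191) = -0.088106
  p ← -0.130000 + (0.39/2)·(0.230281 + (-0.088106)) = -0.102276
x=1.790000, p=-0.102276:
  k1 = f(1.790000, -0.102276) = -0.026021
  k2 = f(2.180000, -0.112424) = -0.225182
  p ← -0.102276 + (0.39/2)·(-0.026021 + (-0.225182)) = -0.151261
x=2.180000, p=-0.151261:
  k1 = f(2.180000, -0.151261) = -0.186346
  k2 = f(2.570000, -0.223936) = -0.272278
  p ← -0.151261 + (0.39/2)·(-0.186346 + (-0.272278)) = -0.240692
p(2.57) ≈ -0.2407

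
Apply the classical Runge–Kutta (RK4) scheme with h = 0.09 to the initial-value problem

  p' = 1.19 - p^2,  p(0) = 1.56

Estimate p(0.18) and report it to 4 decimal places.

1.3870

RK4: k1 = f(s_n, p_n); k2 = f(s_n + h/2, p_n + (h/2)·k1); k3 = f(s_n + h/2, p_n + (h/2)·k2); k4 = f(s_n + h, p_n + h·k3); p_{n+1} = p_n + (h/6)·(k1 + 2k2 + 2k3 + k4).
s=0.000000, p=1.560000:
  k1 = f(0.000000, 1.560000) = -1.243600
  k2 = f(0.045000, 1.504038) = -1.072130
  k3 = f(0.045000, 1.511754) = -1.095401
  k4 = f(0.090000, 1.461414) = -0.945731
  p ← 1.560000 + (0.09/6)·(k1 + 2k2 + 2k3 + k4) = 1.462134
s=0.090000, p=1.462134:
  k1 = f(0.090000, 1.462134) = -0.947836
  k2 = f(0.135000, 1.419481) = -0.824928
  k3 = f(0.135000, 1.425012) = -0.840660
  k4 = f(0.180000, 1.386475) = -0.732312
  p ← 1.462134 + (0.09/6)·(k1 + 2k2 + 2k3 + k4) = 1.386964
p(0.18) ≈ 1.3870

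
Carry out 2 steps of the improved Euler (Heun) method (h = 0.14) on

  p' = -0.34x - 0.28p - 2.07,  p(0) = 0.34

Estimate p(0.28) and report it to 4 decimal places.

-0.2560

Heun: k1 = f(x_n, p_n); k2 = f(x_n + h, p_n + h·k1); p_{n+1} = p_n + (h/2)·(k1 + k2).
x=0.000000, p=0.340000:
  k1 = f(0.000000, 0.340000) = -2.165200
  k2 = f(0.140000, 0.036872) = -2.127924
  p ← 0.340000 + (0.14/2)·(-2.165200 + (-2.127924)) = 0.039481
x=0.140000, p=0.039481:
  k1 = f(0.140000, 0.039481) = -2.128655
  k2 = f(0.280000, -0.258530) = -2.092811
  p ← 0.039481 + (0.14/2)·(-2.128655 + (-2.092811)) = -0.256021
p(0.28) ≈ -0.2560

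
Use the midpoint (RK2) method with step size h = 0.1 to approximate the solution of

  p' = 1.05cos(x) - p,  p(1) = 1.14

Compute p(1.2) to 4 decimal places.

1.0189

Midpoint: k1 = f(x_n, p_n); k2 = f(x_n + h/2, p_n + (h/2)·k1); p_{n+1} = p_n + h·k2.
x=1.000000, p=1.140000:
  k1 = f(1.000000, 1.140000) = -0.572683
  k2 = f(1.050000, 1.111366) = -0.588916
  p ← 1.140000 + 0.1·(-0.588916) = 1.081108
x=1.100000, p=1.081108:
  k1 = f(1.100000, 1.081108) = -0.604832
  k2 = f(1.150000, 1.050867) = -0.621955
  p ← 1.081108 + 0.1·(-0.621955) = 1.018913
p(1.2) ≈ 1.0189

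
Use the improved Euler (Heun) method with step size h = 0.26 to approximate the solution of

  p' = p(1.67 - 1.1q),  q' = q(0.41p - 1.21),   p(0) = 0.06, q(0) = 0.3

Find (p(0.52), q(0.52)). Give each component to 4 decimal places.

0.1244, 0.1648

Heun on (p,q): k1 = f(s_n, state_n); k2 = f(s_n + h, state_n + h·k1); state_{n+1} = state_n + (h/2)·(k1 + k2).
0.000000: (0.060000, 0.300000)
  k1 = (0.080400, -0.355620)
  predictor → (0.080904, 0.207539)
  k2 = (0.116640, -0.244238)
  → (0.085615, 0.222018)
0.260000: (0.085615, 0.222018)
  k1 = (0.122068, -0.260849)
  predictor → (0.117353, 0.154198)
  k2 = (0.176074, -0.179160)
  → (0.124374, 0.164817)
(p(0.52), q(0.52)) ≈ (0.1244, 0.1648)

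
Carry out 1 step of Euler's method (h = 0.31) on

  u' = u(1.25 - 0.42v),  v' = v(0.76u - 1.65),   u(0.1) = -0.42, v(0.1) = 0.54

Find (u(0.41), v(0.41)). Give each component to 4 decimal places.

Euler on (u,v): u_{n+1} = u_n + h·u', v_{n+1} = v_n + h·v'.
0.100000: (-0.420000, 0.540000); f=(-0.429744, -1.063368) → (-0.553221, 0.210356)
(u(0.41), v(0.41)) ≈ (-0.5532, 0.2104)

-0.5532, 0.2104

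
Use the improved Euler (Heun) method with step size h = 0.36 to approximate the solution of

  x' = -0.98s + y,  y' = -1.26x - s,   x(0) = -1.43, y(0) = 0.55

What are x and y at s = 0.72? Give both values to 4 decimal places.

-0.9043, 1.3691

Heun on (x,y): k1 = f(s_n, state_n); k2 = f(s_n + h, state_n + h·k1); state_{n+1} = state_n + (h/2)·(k1 + k2).
0.000000: (-1.430000, 0.550000)
  k1 = (0.550000, 1.801800)
  predictor → (-1.232000, 1.198648)
  k2 = (0.845848, 1.192320)
  → (-1.178747, 1.088942)
0.360000: (-1.178747, 1.088942)
  k1 = (0.736142, 1.125222)
  predictor → (-0.913736, 1.494021)
  k2 = (0.788421, 0.431308)
  → (-0.904326, 1.369117)
(x(0.72), y(0.72)) ≈ (-0.9043, 1.3691)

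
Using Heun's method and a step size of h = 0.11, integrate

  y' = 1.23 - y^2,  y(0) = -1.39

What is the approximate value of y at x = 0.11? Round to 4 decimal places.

-1.4794

Heun: k1 = f(x_n, y_n); k2 = f(x_n + h, y_n + h·k1); y_{n+1} = y_n + (h/2)·(k1 + k2).
x=0.000000, y=-1.390000:
  k1 = f(0.000000, -1.390000) = -0.702100
  k2 = f(0.110000, -1.467231) = -0.922767
  y ← -1.390000 + (0.11/2)·(-0.702100 + (-0.922767)) = -1.479368
y(0.11) ≈ -1.4794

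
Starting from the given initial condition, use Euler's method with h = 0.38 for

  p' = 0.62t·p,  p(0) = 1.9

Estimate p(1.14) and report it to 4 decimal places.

2.4408

Euler: p_{n+1} = p_n + h·f(t_n, p_n).
t=0.000000, p=1.900000: f=0.000000 → p ← 1.900000 + 0.38·0.000000 = 1.900000
t=0.380000, p=1.900000: f=0.447640 → p ← 1.900000 + 0.38·0.447640 = 2.070103
t=0.760000, p=2.070103: f=0.975433 → p ← 2.070103 + 0.38·0.975433 = 2.440768
p(1.14) ≈ 2.4408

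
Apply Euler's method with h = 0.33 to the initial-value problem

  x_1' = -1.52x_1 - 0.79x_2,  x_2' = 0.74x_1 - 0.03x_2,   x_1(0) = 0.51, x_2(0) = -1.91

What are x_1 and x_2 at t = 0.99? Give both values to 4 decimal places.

Euler on (x_1,x_2): x_1_{n+1} = x_1_n + h·x_1', x_2_{n+1} = x_2_n + h·x_2'.
0.000000: (0.510000, -1.910000); f=(0.733700, 0.434700) → (0.752121, -1.766549)
0.330000: (0.752121, -1.766549); f=(0.252350, 0.609566) → (0.835396, -1.565392)
0.660000: (0.835396, -1.565392); f=(-0.033143, 0.665155) → (0.824459, -1.345891)
(x_1(0.99), x_2(0.99)) ≈ (0.8245, -1.3459)

0.8245, -1.3459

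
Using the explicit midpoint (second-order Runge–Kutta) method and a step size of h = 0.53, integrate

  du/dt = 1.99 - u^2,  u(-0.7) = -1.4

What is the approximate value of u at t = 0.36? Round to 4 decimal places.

Midpoint: k1 = f(t_n, u_n); k2 = f(t_n + h/2, u_n + (h/2)·k1); u_{n+1} = u_n + h·k2.
t=-0.700000, u=-1.400000:
  k1 = f(-0.700000, -1.400000) = 0.030000
  k2 = f(-0.435000, -1.392050) = 0.052197
  u ← -1.400000 + 0.53·0.052197 = -1.372336
t=-0.170000, u=-1.372336:
  k1 = f(-0.170000, -1.372336) = 0.106695
  k2 = f(0.095000, -1.344062) = 0.183498
  u ← -1.372336 + 0.53·0.183498 = -1.275082
u(0.36) ≈ -1.2751

-1.2751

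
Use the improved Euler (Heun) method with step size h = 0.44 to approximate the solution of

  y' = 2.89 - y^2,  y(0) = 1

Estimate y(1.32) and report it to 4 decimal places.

1.5619

Heun: k1 = f(t_n, y_n); k2 = f(t_n + h, y_n + h·k1); y_{n+1} = y_n + (h/2)·(k1 + k2).
t=0.000000, y=1.000000:
  k1 = f(0.000000, 1.000000) = 1.890000
  k2 = f(0.440000, 1.831600) = -0.464759
  y ← 1.000000 + (0.44/2)·(1.890000 + (-0.464759)) = 1.313553
t=0.440000, y=1.313553:
  k1 = f(0.440000, 1.313553) = 1.164578
  k2 = f(0.880000, 1.825968) = -0.444157
  y ← 1.313553 + (0.44/2)·(1.164578 + (-0.444157)) = 1.472046
t=0.880000, y=1.472046:
  k1 = f(0.880000, 1.472046) = 0.723081
  k2 = f(1.320000, 1.790202) = -0.314822
  y ← 1.472046 + (0.44/2)·(0.723081 + (-0.314822)) = 1.561863
y(1.32) ≈ 1.5619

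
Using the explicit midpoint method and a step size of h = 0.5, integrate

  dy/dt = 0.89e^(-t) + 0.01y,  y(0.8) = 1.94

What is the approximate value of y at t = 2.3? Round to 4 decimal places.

Midpoint: k1 = f(t_n, y_n); k2 = f(t_n + h/2, y_n + (h/2)·k1); y_{n+1} = y_n + h·k2.
t=0.800000, y=1.940000:
  k1 = f(0.800000, 1.940000) = 0.419303
  k2 = f(1.050000, 2.044826) = 0.331893
  y ← 1.940000 + 0.5·0.331893 = 2.105946
t=1.300000, y=2.105946:
  k1 = f(1.300000, 2.105946) = 0.263613
  k2 = f(1.550000, 2.171850) = 0.210619
  y ← 2.105946 + 0.5·0.210619 = 2.211256
t=1.800000, y=2.211256:
  k1 = f(1.800000, 2.211256) = 0.169229
  k2 = f(2.050000, 2.253563) = 0.137110
  y ← 2.211256 + 0.5·0.137110 = 2.279811
y(2.3) ≈ 2.2798

2.2798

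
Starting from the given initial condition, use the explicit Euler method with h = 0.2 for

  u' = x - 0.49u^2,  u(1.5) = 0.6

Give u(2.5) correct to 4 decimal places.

Euler: u_{n+1} = u_n + h·f(x_n, u_n).
x=1.500000, u=0.600000: f=1.323600 → u ← 0.600000 + 0.2·1.323600 = 0.864720
x=1.700000, u=0.864720: f=1.333607 → u ← 0.864720 + 0.2·1.333607 = 1.131441
x=1.900000, u=1.131441: f=1.272722 → u ← 1.131441 + 0.2·1.272722 = 1.385986
x=2.100000, u=1.385986: f=1.158731 → u ← 1.385986 + 0.2·1.158731 = 1.617732
x=2.300000, u=1.617732: f=1.017642 → u ← 1.617732 + 0.2·1.017642 = 1.821260
u(2.5) ≈ 1.8213

1.8213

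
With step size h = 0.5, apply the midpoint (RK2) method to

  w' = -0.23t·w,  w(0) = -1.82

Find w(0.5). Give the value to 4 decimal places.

-1.7677

Midpoint: k1 = f(t_n, w_n); k2 = f(t_n + h/2, w_n + (h/2)·k1); w_{n+1} = w_n + h·k2.
t=0.000000, w=-1.820000:
  k1 = f(0.000000, -1.820000) = 0.000000
  k2 = f(0.250000, -1.820000) = 0.104650
  w ← -1.820000 + 0.5·0.104650 = -1.767675
w(0.5) ≈ -1.7677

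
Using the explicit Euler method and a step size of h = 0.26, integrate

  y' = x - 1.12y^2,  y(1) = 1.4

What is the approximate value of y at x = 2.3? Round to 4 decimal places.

1.3175

Euler: y_{n+1} = y_n + h·f(x_n, y_n).
x=1.000000, y=1.400000: f=-1.195200 → y ← 1.400000 + 0.26·(-1.195200) = 1.089248
x=1.260000, y=1.089248: f=-0.068837 → y ← 1.089248 + 0.26·(-0.068837) = 1.071350
x=1.520000, y=1.071350: f=0.234473 → y ← 1.071350 + 0.26·0.234473 = 1.132313
x=1.780000, y=1.132313: f=0.344010 → y ← 1.132313 + 0.26·0.344010 = 1.221756
x=2.040000, y=1.221756: f=0.368189 → y ← 1.221756 + 0.26·0.368189 = 1.317485
y(2.3) ≈ 1.3175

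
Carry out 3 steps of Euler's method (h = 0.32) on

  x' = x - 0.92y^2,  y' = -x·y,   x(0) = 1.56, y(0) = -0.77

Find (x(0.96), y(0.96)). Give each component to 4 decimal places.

3.2191, -0.0334

Euler on (x,y): x_{n+1} = x_n + h·x', y_{n+1} = y_n + h·y'.
0.000000: (1.560000, -0.770000); f=(1.014532, 1.201200) → (1.884650, -0.385616)
0.320000: (1.884650, -0.385616); f=(1.747847, 0.726751) → (2.443961, -0.153056)
0.640000: (2.443961, -0.153056); f=(2.422409, 0.374062) → (3.219132, -0.033356)
(x(0.96), y(0.96)) ≈ (3.2191, -0.0334)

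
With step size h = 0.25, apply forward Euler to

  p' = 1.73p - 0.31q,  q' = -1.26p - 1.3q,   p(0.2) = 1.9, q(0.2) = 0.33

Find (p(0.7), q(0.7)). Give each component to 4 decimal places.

3.8914, -1.1029

Euler on (p,q): p_{n+1} = p_n + h·p', q_{n+1} = q_n + h·q'.
0.200000: (1.900000, 0.330000); f=(3.184700, -2.823000) → (2.696175, -0.375750)
0.450000: (2.696175, -0.375750); f=(4.780865, -2.908705) → (3.891391, -1.102926)
(p(0.7), q(0.7)) ≈ (3.8914, -1.1029)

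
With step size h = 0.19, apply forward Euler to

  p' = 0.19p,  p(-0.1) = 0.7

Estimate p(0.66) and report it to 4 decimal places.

Euler: p_{n+1} = p_n + h·f(s_n, p_n).
s=-0.100000, p=0.700000: f=0.133000 → p ← 0.700000 + 0.19·0.133000 = 0.725270
s=0.090000, p=0.725270: f=0.137801 → p ← 0.725270 + 0.19·0.137801 = 0.751452
s=0.280000, p=0.751452: f=0.142776 → p ← 0.751452 + 0.19·0.142776 = 0.778580
s=0.470000, p=0.778580: f=0.147930 → p ← 0.778580 + 0.19·0.147930 = 0.806686
p(0.66) ≈ 0.8067

0.8067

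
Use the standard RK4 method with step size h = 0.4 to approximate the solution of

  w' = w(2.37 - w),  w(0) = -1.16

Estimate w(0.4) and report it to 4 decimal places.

-9.2051

RK4: k1 = f(s_n, w_n); k2 = f(s_n + h/2, w_n + (h/2)·k1); k3 = f(s_n + h/2, w_n + (h/2)·k2); k4 = f(s_n + h, w_n + h·k3); w_{n+1} = w_n + (h/6)·(k1 + 2k2 + 2k3 + k4).
s=0.000000, w=-1.160000:
  k1 = f(0.000000, -1.160000) = -4.094800
  k2 = f(0.200000, -1.978960) = -8.606418
  k3 = f(0.200000, -2.881284) = -15.130437
  k4 = f(0.400000, -7.212175) = -69.108320
  w ← -1.160000 + (0.4/6)·(k1 + 2k2 + 2k3 + k4) = -9.205122
w(0.4) ≈ -9.2051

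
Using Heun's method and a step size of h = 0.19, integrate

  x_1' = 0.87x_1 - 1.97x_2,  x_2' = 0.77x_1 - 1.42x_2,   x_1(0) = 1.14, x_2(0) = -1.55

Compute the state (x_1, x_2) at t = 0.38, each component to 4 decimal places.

2.4954, -0.4719

Heun on (x_1,x_2): k1 = f(t_n, state_n); k2 = f(t_n + h, state_n + h·k1); state_{n+1} = state_n + (h/2)·(k1 + k2).
0.000000: (1.140000, -1.550000)
  k1 = (4.045300, 3.078800)
  predictor → (1.908607, -0.965028)
  k2 = (3.561593, 2.839967)
  → (1.862655, -0.987717)
0.190000: (1.862655, -0.987717)
  k1 = (3.566312, 2.836803)
  predictor → (2.540254, -0.448725)
  k2 = (3.094009, 2.593185)
  → (2.495385, -0.471868)
(x_1(0.38), x_2(0.38)) ≈ (2.4954, -0.4719)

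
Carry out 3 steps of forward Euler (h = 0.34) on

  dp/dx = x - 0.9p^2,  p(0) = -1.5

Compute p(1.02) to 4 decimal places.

-7.1387

Euler: p_{n+1} = p_n + h·f(x_n, p_n).
x=0.000000, p=-1.500000: f=-2.025000 → p ← -1.500000 + 0.34·(-2.025000) = -2.188500
x=0.340000, p=-2.188500: f=-3.970579 → p ← -2.188500 + 0.34·(-3.970579) = -3.538497
x=0.680000, p=-3.538497: f=-10.588864 → p ← -3.538497 + 0.34·(-10.588864) = -7.138711
p(1.02) ≈ -7.1387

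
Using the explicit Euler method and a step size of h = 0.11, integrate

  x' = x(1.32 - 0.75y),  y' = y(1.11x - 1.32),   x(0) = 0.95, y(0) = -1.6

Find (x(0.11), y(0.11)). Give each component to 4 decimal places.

Euler on (x,y): x_{n+1} = x_n + h·x', y_{n+1} = y_n + h·y'.
0.000000: (0.950000, -1.600000); f=(2.394000, 0.424800) → (1.213340, -1.553272)
(x(0.11), y(0.11)) ≈ (1.2133, -1.5533)

1.2133, -1.5533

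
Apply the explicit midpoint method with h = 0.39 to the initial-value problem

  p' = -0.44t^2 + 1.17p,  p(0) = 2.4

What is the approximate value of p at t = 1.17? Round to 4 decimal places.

Midpoint: k1 = f(t_n, p_n); k2 = f(t_n + h/2, p_n + (h/2)·k1); p_{n+1} = p_n + h·k2.
t=0.000000, p=2.400000:
  k1 = f(0.000000, 2.400000) = 2.808000
  k2 = f(0.195000, 2.947560) = 3.431914
  p ← 2.400000 + 0.39·3.431914 = 3.738447
t=0.390000, p=3.738447:
  k1 = f(0.390000, 3.738447) = 4.307058
  k2 = f(0.585000, 4.578323) = 5.206059
  p ← 3.738447 + 0.39·5.206059 = 5.768809
t=0.780000, p=5.768809:
  k1 = f(0.780000, 5.768809) = 6.481811
  k2 = f(0.975000, 7.032763) = 7.810057
  p ← 5.768809 + 0.39·7.810057 = 8.814732
p(1.17) ≈ 8.8147

8.8147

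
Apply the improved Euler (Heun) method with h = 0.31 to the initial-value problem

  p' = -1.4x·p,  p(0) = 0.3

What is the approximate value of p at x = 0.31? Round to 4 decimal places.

0.2798

Heun: k1 = f(x_n, p_n); k2 = f(x_n + h, p_n + h·k1); p_{n+1} = p_n + (h/2)·(k1 + k2).
x=0.000000, p=0.300000:
  k1 = f(0.000000, 0.300000) = 0.000000
  k2 = f(0.310000, 0.300000) = -0.130200
  p ← 0.300000 + (0.31/2)·(0.000000 + (-0.130200)) = 0.279819
p(0.31) ≈ 0.2798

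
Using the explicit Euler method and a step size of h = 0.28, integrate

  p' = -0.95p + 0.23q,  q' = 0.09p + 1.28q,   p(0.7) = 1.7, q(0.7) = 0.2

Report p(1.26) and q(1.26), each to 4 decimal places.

0.9456, 0.4590

Euler on (p,q): p_{n+1} = p_n + h·p', q_{n+1} = q_n + h·q'.
0.700000: (1.700000, 0.200000); f=(-1.569000, 0.409000) → (1.260680, 0.314520)
0.980000: (1.260680, 0.314520); f=(-1.125306, 0.516047) → (0.945594, 0.459013)
(p(1.26), q(1.26)) ≈ (0.9456, 0.4590)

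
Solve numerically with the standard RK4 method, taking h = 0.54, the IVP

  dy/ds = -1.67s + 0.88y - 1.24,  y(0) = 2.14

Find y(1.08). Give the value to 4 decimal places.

1.9285

RK4: k1 = f(s_n, y_n); k2 = f(s_n + h/2, y_n + (h/2)·k1); k3 = f(s_n + h/2, y_n + (h/2)·k2); k4 = f(s_n + h, y_n + h·k3); y_{n+1} = y_n + (h/6)·(k1 + 2k2 + 2k3 + k4).
s=0.000000, y=2.140000:
  k1 = f(0.000000, 2.140000) = 0.643200
  k2 = f(0.270000, 2.313664) = 0.345124
  k3 = f(0.270000, 2.233184) = 0.274302
  k4 = f(0.540000, 2.288123) = -0.128252
  y ← 2.140000 + (0.54/6)·(k1 + 2k2 + 2k3 + k4) = 2.297842
s=0.540000, y=2.297842:
  k1 = f(0.540000, 2.297842) = -0.119699
  k2 = f(0.810000, 2.265523) = -0.599040
  k3 = f(0.810000, 2.136101) = -0.712931
  k4 = f(1.080000, 1.912859) = -1.360284
  y ← 2.297842 + (0.54/6)·(k1 + 2k2 + 2k3 + k4) = 1.928489
y(1.08) ≈ 1.9285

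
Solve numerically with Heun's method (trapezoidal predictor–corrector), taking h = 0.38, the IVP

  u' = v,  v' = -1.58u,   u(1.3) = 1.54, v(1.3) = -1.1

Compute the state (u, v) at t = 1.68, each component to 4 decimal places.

Heun on (u,v): k1 = f(t_n, state_n); k2 = f(t_n + h, state_n + h·k1); state_{n+1} = state_n + (h/2)·(k1 + k2).
1.300000: (1.540000, -1.100000)
  k1 = (-1.100000, -2.433200)
  predictor → (1.122000, -2.024616)
  k2 = (-2.024616, -1.772760)
  → (0.946323, -1.899132)
(u(1.68), v(1.68)) ≈ (0.9463, -1.8991)

0.9463, -1.8991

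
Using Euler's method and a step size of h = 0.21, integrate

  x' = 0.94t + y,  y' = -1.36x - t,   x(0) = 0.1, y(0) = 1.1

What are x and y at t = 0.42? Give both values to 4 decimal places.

0.5975, 0.9328

Euler on (x,y): x_{n+1} = x_n + h·x', y_{n+1} = y_n + h·y'.
0.000000: (0.100000, 1.100000); f=(1.100000, -0.136000) → (0.331000, 1.071440)
0.210000: (0.331000, 1.071440); f=(1.268840, -0.660160) → (0.597456, 0.932806)
(x(0.42), y(0.42)) ≈ (0.5975, 0.9328)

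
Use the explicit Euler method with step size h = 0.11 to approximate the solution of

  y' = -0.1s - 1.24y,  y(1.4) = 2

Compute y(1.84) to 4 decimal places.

1.0557

Euler: y_{n+1} = y_n + h·f(s_n, y_n).
s=1.400000, y=2.000000: f=-2.620000 → y ← 2.000000 + 0.11·(-2.620000) = 1.711800
s=1.510000, y=1.711800: f=-2.273632 → y ← 1.711800 + 0.11·(-2.273632) = 1.461700
s=1.620000, y=1.461700: f=-1.974509 → y ← 1.461700 + 0.11·(-1.974509) = 1.244505
s=1.730000, y=1.244505: f=-1.716186 → y ← 1.244505 + 0.11·(-1.716186) = 1.055724
y(1.84) ≈ 1.0557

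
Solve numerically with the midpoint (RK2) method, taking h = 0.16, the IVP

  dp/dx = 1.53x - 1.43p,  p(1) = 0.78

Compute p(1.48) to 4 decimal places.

Midpoint: k1 = f(x_n, p_n); k2 = f(x_n + h/2, p_n + (h/2)·k1); p_{n+1} = p_n + h·k2.
x=1.000000, p=0.780000:
  k1 = f(1.000000, 0.780000) = 0.414600
  k2 = f(1.080000, 0.813168) = 0.489570
  p ← 0.780000 + 0.16·0.489570 = 0.858331
x=1.160000, p=0.858331:
  k1 = f(1.160000, 0.858331) = 0.547386
  k2 = f(1.240000, 0.902122) = 0.607165
  p ← 0.858331 + 0.16·0.607165 = 0.955478
x=1.320000, p=0.955478:
  k1 = f(1.320000, 0.955478) = 0.653267
  k2 = f(1.400000, 1.007739) = 0.700933
  p ← 0.955478 + 0.16·0.700933 = 1.067627
p(1.48) ≈ 1.0676

1.0676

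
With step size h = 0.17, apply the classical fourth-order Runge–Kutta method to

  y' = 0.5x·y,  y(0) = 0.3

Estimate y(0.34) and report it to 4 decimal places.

RK4: k1 = f(x_n, y_n); k2 = f(x_n + h/2, y_n + (h/2)·k1); k3 = f(x_n + h/2, y_n + (h/2)·k2); k4 = f(x_n + h, y_n + h·k3); y_{n+1} = y_n + (h/6)·(k1 + 2k2 + 2k3 + k4).
x=0.000000, y=0.300000:
  k1 = f(0.000000, 0.300000) = 0.000000
  k2 = f(0.085000, 0.300000) = 0.012750
  k3 = f(0.085000, 0.301084) = 0.012796
  k4 = f(0.170000, 0.302175) = 0.025685
  y ← 0.300000 + (0.17/6)·(k1 + 2k2 + 2k3 + k4) = 0.302175
x=0.170000, y=0.302175:
  k1 = f(0.170000, 0.302175) = 0.025685
  k2 = f(0.255000, 0.304359) = 0.038806
  k3 = f(0.255000, 0.305474) = 0.038948
  k4 = f(0.340000, 0.308796) = 0.052495
  y ← 0.302175 + (0.17/6)·(k1 + 2k2 + 2k3 + k4) = 0.308796
y(0.34) ≈ 0.3088

0.3088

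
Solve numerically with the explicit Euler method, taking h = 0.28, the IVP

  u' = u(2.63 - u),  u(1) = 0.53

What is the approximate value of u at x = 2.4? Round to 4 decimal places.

Euler: u_{n+1} = u_n + h·f(x_n, u_n).
x=1.000000, u=0.530000: f=1.113000 → u ← 0.530000 + 0.28·1.113000 = 0.841640
x=1.280000, u=0.841640: f=1.505155 → u ← 0.841640 + 0.28·1.505155 = 1.263083
x=1.560000, u=1.263083: f=1.726530 → u ← 1.263083 + 0.28·1.726530 = 1.746512
x=1.840000, u=1.746512: f=1.543023 → u ← 1.746512 + 0.28·1.543023 = 2.178558
x=2.120000, u=2.178558: f=0.983492 → u ← 2.178558 + 0.28·0.983492 = 2.453936
u(2.4) ≈ 2.4539

2.4539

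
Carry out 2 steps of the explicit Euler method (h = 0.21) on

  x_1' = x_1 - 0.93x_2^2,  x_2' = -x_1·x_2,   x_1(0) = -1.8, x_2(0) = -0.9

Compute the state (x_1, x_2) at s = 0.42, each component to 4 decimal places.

Euler on (x_1,x_2): x_1_{n+1} = x_1_n + h·x_1', x_2_{n+1} = x_2_n + h·x_2'.
0.000000: (-1.800000, -0.900000); f=(-2.553300, -1.620000) → (-2.336193, -1.240200)
0.210000: (-2.336193, -1.240200); f=(-3.766622, -2.897347) → (-3.127184, -1.848643)
(x_1(0.42), x_2(0.42)) ≈ (-3.1272, -1.8486)

-3.1272, -1.8486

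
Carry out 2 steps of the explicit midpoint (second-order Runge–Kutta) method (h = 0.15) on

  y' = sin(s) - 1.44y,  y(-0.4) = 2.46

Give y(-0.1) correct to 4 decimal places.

1.5477

Midpoint: k1 = f(s_n, y_n); k2 = f(s_n + h/2, y_n + (h/2)·k1); y_{n+1} = y_n + h·k2.
s=-0.400000, y=2.460000:
  k1 = f(-0.400000, 2.460000) = -3.931818
  k2 = f(-0.325000, 2.165114) = -3.437072
  y ← 2.460000 + 0.15·(-3.437072) = 1.944439
s=-0.250000, y=1.944439:
  k1 = f(-0.250000, 1.944439) = -3.047396
  k2 = f(-0.175000, 1.715884) = -2.644982
  y ← 1.944439 + 0.15·(-2.644982) = 1.547692
y(-0.1) ≈ 1.5477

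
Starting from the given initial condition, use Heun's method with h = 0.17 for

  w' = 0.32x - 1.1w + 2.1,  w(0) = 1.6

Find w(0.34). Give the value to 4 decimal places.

1.7128

Heun: k1 = f(x_n, w_n); k2 = f(x_n + h, w_n + h·k1); w_{n+1} = w_n + (h/2)·(k1 + k2).
x=0.000000, w=1.600000:
  k1 = f(0.000000, 1.600000) = 0.340000
  k2 = f(0.170000, 1.657800) = 0.330820
  w ← 1.600000 + (0.17/2)·(0.340000 + 0.330820) = 1.657020
x=0.170000, w=1.657020:
  k1 = f(0.170000, 1.657020) = 0.331678
  k2 = f(0.340000, 1.713405) = 0.324054
  w ← 1.657020 + (0.17/2)·(0.331678 + 0.324054) = 1.712757
w(0.34) ≈ 1.7128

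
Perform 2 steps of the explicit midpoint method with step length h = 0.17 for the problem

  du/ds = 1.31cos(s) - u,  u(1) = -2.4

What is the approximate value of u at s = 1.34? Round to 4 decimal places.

-1.5705

Midpoint: k1 = f(s_n, u_n); k2 = f(s_n + h/2, u_n + (h/2)·k1); u_{n+1} = u_n + h·k2.
s=1.000000, u=-2.400000:
  k1 = f(1.000000, -2.400000) = 3.107796
  k2 = f(1.085000, -2.135837) = 2.747493
  u ← -2.400000 + 0.17·2.747493 = -1.932926
s=1.170000, u=-1.932926:
  k1 = f(1.170000, -1.932926) = 2.444025
  k2 = f(1.255000, -1.725184) = 2.132035
  u ← -1.932926 + 0.17·2.132035 = -1.570480
u(1.34) ≈ -1.5705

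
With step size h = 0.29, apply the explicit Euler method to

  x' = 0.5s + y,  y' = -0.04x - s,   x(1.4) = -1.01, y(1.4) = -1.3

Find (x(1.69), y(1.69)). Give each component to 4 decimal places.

Euler on (x,y): x_{n+1} = x_n + h·x', y_{n+1} = y_n + h·y'.
1.400000: (-1.010000, -1.300000); f=(-0.600000, -1.359600) → (-1.184000, -1.694284)
(x(1.69), y(1.69)) ≈ (-1.1840, -1.6943)

-1.1840, -1.6943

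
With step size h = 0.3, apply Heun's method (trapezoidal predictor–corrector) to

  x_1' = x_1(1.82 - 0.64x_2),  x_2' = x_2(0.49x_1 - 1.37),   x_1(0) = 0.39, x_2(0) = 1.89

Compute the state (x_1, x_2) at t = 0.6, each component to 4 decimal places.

0.6892, 0.9776

Heun on (x_1,x_2): k1 = f(t_n, state_n); k2 = f(t_n + h, state_n + h·k1); state_{n+1} = state_n + (h/2)·(k1 + k2).
0.000000: (0.390000, 1.890000)
  k1 = (0.238056, -2.228121)
  predictor → (0.461417, 1.221564)
  k2 = (0.479043, -1.397354)
  → (0.497565, 1.346179)
0.300000: (0.497565, 1.346179)
  k1 = (0.476889, -1.516057)
  predictor → (0.640631, 0.891362)
  k2 = (0.800487, -0.941359)
  → (0.689171, 0.977566)
(x_1(0.6), x_2(0.6)) ≈ (0.6892, 0.9776)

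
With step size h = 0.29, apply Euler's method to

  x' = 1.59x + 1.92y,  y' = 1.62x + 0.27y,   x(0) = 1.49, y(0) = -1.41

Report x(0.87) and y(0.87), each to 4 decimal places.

2.1757, 0.4921

Euler on (x,y): x_{n+1} = x_n + h·x', y_{n+1} = y_n + h·y'.
0.000000: (1.490000, -1.410000); f=(-0.338100, 2.033100) → (1.391951, -0.820401)
0.290000: (1.391951, -0.820401); f=(0.638032, 2.033452) → (1.576980, -0.230700)
0.580000: (1.576980, -0.230700); f=(2.064455, 2.492419) → (2.175672, 0.492102)
(x(0.87), y(0.87)) ≈ (2.1757, 0.4921)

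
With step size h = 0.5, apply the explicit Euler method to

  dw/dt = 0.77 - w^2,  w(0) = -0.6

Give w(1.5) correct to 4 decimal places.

0.2931

Euler: w_{n+1} = w_n + h·f(t_n, w_n).
t=0.000000, w=-0.600000: f=0.410000 → w ← -0.600000 + 0.5·0.410000 = -0.395000
t=0.500000, w=-0.395000: f=0.613975 → w ← -0.395000 + 0.5·0.613975 = -0.088012
t=1.000000, w=-0.088012: f=0.762254 → w ← -0.088012 + 0.5·0.762254 = 0.293114
w(1.5) ≈ 0.2931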